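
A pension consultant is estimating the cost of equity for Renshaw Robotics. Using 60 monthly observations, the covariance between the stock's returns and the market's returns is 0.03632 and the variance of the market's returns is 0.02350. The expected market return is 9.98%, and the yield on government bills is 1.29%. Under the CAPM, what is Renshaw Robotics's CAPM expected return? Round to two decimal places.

β = Cov(R_i, R_m) / Var(R_m) = 0.03632 / 0.02350 = 1.5455
MRP = 9.98% − 1.29% = 8.69%
E(R) = R_f + β × MRP = 1.29% + 1.5455 × 8.69% = 14.72%

14.72%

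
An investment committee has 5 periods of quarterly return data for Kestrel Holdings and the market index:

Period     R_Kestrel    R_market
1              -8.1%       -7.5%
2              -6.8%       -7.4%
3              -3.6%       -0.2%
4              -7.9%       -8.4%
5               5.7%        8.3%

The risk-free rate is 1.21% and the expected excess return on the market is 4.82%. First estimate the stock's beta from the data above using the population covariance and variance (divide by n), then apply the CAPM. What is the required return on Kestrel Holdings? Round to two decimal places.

Mean R_i = (-8.1 − 6.8 − 3.6 − 7.9 + 5.7) / 5 = -4.1400%
Mean R_m = (-7.5 − 7.4 − 0.2 − 8.4 + 8.3) / 5 = -3.0400%
Σ(R_i − R̄_i)(R_m − R̄_m) = 162.5320  ⇒  Cov = 162.5320 / 5 = 32.5064
Σ(R_m − R̄_m)² = 204.2920  ⇒  Var(R_m) = 204.2920 / 5 = 40.8584
β = Cov / Var(R_m) = 32.5064 / 40.8584 = 0.7956
E(R) = R_f + β × MRP = 1.21% + 0.7956 × 4.82% = 5.04%

5.04%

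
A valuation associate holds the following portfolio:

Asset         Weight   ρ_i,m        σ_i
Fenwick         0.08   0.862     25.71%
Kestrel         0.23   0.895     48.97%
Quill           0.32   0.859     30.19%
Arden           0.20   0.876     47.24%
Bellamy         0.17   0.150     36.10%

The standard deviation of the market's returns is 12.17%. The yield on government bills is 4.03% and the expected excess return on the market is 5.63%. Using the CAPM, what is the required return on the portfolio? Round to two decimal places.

β_Fenwick = 0.862 × 25.71% / 12.17% = 1.8210
β_Kestrel = 0.895 × 48.97% / 12.17% = 3.6013
β_Quill = 0.859 × 30.19% / 12.17% = 2.1309
β_Arden = 0.876 × 47.24% / 12.17% = 3.4003
β_Bellamy = 0.150 × 36.10% / 12.17% = 0.4449
β_P = Σ w_i β_i = 0.08×1.8210 + 0.23×3.6013 + 0.32×2.1309 + 0.20×3.4003 + 0.17×0.4449 = 2.4116
E(R_P) = R_f + β_P × MRP = 4.03% + 2.4116 × 5.63% = 17.61%

17.61%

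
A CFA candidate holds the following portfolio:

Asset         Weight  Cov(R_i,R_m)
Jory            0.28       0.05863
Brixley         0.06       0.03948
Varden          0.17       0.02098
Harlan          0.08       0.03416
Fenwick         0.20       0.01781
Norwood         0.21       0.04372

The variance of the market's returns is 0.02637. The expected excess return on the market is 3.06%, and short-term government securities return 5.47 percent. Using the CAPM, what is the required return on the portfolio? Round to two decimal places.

9.86%

β_Jory = 0.05863 / 0.02637 = 2.2234
β_Brixley = 0.03948 / 0.02637 = 1.4972
β_Varden = 0.02098 / 0.02637 = 0.7956
β_Harlan = 0.03416 / 0.02637 = 1.2954
β_Fenwick = 0.01781 / 0.02637 = 0.6754
β_Norwood = 0.04372 / 0.02637 = 1.6579
β_P = Σ w_i β_i = 0.28×2.2234 + 0.06×1.4972 + 0.17×0.7956 + 0.08×1.2954 + 0.20×0.6754 + 0.21×1.6579 = 1.4345
E(R_P) = R_f + β_P × MRP = 5.47% + 1.4345 × 3.06% = 9.86%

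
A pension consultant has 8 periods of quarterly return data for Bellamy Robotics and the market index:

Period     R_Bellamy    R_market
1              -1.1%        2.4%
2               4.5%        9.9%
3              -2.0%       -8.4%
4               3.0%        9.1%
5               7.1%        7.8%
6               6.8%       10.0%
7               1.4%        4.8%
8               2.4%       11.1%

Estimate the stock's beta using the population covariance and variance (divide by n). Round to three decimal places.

0.390

Mean R_i = (-1.1 + 4.5 − 2.0 + 3.0 + 7.1 + 6.8 + 1.4 + 2.4) / 8 = 2.7625%
Mean R_m = (2.4 + 9.9 − 8.4 + 9.1 + 7.8 + 10.0 + 4.8 + 11.1) / 8 = 5.8375%
Σ(R_i − R̄_i)(R_m − R̄_m) = 113.7413  ⇒  Cov = 113.7413 / 8 = 14.2177
Σ(R_m − R̄_m)² = 291.6188  ⇒  Var(R_m) = 291.6188 / 8 = 36.4524
β = Cov / Var(R_m) = 14.2177 / 36.4524 = 0.3900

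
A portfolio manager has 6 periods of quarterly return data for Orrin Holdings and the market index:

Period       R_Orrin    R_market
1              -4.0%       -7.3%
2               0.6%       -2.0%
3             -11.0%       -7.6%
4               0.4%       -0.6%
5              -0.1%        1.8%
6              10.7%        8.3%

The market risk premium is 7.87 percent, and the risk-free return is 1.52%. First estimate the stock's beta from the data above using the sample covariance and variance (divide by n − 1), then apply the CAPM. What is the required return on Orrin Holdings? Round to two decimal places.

10.16%

Mean R_i = (-4.0 + 0.6 − 11.0 + 0.4 − 0.1 + 10.7) / 6 = -0.5667%
Mean R_m = (-7.3 − 2.0 − 7.6 − 0.6 + 1.8 + 8.3) / 6 = -1.2333%
Σ(R_i − R̄_i)(R_m − R̄_m) = 195.7967  ⇒  Cov = 195.7967 / 5 = 39.1593
Σ(R_m − R̄_m)² = 178.4133  ⇒  Var(R_m) = 178.4133 / 5 = 35.6827
β = Cov / Var(R_m) = 39.1593 / 35.6827 = 1.0974
E(R) = R_f + β × MRP = 1.52% + 1.0974 × 7.87% = 10.16%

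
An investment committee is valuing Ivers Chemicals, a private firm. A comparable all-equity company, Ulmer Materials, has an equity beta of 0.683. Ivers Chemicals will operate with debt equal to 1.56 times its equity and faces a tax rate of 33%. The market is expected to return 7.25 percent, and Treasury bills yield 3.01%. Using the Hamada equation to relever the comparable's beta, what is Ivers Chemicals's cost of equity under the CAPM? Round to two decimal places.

β_L = β_U × [1 + (1 − t)(D/E)] = 0.683 × [1 + (1 − 0.33) × 1.56]
    = 0.683 × [1 + 0.67 × 1.56] = 0.683 × 2.0452 = 1.3969
MRP = 7.25% − 3.01% = 4.24%
E(R) = R_f + β_L × MRP = 3.01% + 1.3969 × 4.24% = 8.93%

8.93%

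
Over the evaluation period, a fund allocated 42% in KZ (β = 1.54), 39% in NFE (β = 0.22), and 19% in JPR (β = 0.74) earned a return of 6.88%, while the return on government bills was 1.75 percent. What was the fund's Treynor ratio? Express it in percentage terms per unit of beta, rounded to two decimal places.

5.87%

β_P = 0.42×1.54 + 0.39×0.22 + 0.19×0.74 = 0.8732
Treynor = (R_P − R_f) / β_P = (6.88% − 1.75%) / 0.8732 = 5.13% / 0.8732 = 5.87%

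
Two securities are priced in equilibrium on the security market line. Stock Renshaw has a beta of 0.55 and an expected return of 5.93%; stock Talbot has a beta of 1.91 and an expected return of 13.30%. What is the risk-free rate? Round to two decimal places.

Both satisfy E(R) = R_f + β·MRP, so the slope of the SML is
MRP = (13.30% − 5.93%) / (1.91 − 0.55) = 7.37% / 1.36 = 5.4191%
R_f = E(R_Renshaw) − β_Renshaw·MRP = 5.93% − 0.55 × 5.4191% = 2.9495%

2.95%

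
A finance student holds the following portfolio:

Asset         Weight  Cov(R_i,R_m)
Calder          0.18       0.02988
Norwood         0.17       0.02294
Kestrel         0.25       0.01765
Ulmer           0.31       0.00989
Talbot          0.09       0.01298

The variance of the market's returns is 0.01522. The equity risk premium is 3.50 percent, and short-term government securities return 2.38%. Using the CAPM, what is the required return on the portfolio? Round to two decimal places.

6.50%

β_Calder = 0.02988 / 0.01522 = 1.9632
β_Norwood = 0.02294 / 0.01522 = 1.5072
β_Kestrel = 0.01765 / 0.01522 = 1.1597
β_Ulmer = 0.00989 / 0.01522 = 0.6498
β_Talbot = 0.01298 / 0.01522 = 0.8528
β_P = Σ w_i β_i = 0.18×1.9632 + 0.17×1.5072 + 0.25×1.1597 + 0.31×0.6498 + 0.09×0.8528 = 1.1777
E(R_P) = R_f + β_P × MRP = 2.38% + 1.1777 × 3.50% = 6.50%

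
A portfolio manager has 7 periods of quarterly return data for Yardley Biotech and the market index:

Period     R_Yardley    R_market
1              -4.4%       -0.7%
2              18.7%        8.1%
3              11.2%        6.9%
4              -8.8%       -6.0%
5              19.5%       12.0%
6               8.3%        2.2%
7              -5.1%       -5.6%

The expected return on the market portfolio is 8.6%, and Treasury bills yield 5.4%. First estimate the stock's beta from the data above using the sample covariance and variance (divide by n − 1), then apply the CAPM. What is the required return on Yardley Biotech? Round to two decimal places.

10.61%

Mean R_i = (-4.4 + 18.7 + 11.2 − 8.8 + 19.5 + 8.3 − 5.1) / 7 = 5.6286%
Mean R_m = (-0.7 + 8.1 + 6.9 − 6.0 + 12.0 + 2.2 − 5.6) / 7 = 2.4143%
Σ(R_i − R̄_i)(R_m − R̄_m) = 470.3271  ⇒  Cov = 470.3271 / 6 = 78.3879
Σ(R_m − R̄_m)² = 289.1086  ⇒  Var(R_m) = 289.1086 / 6 = 48.1848
β = Cov / Var(R_m) = 78.3879 / 48.1848 = 1.6268
MRP = 8.6% − 5.4% = 3.20%
E(R) = R_f + β × MRP = 5.4% + 1.6268 × 3.2% = 10.61%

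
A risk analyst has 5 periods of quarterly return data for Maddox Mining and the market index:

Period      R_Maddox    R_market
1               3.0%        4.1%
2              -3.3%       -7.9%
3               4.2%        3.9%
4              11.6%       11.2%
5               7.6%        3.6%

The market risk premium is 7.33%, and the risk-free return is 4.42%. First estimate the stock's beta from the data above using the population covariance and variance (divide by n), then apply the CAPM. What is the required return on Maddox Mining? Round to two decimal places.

9.99%

Mean R_i = (3.0 − 3.3 + 4.2 + 11.6 + 7.6) / 5 = 4.6200%
Mean R_m = (4.1 − 7.9 + 3.9 + 11.2 + 3.6) / 5 = 2.9800%
Σ(R_i − R̄_i)(R_m − R̄_m) = 143.1920  ⇒  Cov = 143.1920 / 5 = 28.6384
Σ(R_m − R̄_m)² = 188.4280  ⇒  Var(R_m) = 188.4280 / 5 = 37.6856
β = Cov / Var(R_m) = 28.6384 / 37.6856 = 0.7599
E(R) = R_f + β × MRP = 4.42% + 0.7599 × 7.33% = 9.99%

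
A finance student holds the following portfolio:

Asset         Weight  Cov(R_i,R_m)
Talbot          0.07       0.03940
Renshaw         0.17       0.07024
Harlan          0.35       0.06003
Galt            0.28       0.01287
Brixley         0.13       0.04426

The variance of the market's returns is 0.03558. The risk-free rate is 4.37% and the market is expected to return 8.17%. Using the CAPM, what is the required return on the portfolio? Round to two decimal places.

9.18%

β_Talbot = 0.03940 / 0.03558 = 1.1074
β_Renshaw = 0.07024 / 0.03558 = 1.9741
β_Harlan = 0.06003 / 0.03558 = 1.6872
β_Galt = 0.01287 / 0.03558 = 0.3617
β_Brixley = 0.04426 / 0.03558 = 1.2440
β_P = Σ w_i β_i = 0.07×1.1074 + 0.17×1.9741 + 0.35×1.6872 + 0.28×0.3617 + 0.13×1.2440 = 1.2666
MRP = 8.17% − 4.37% = 3.80%
E(R_P) = R_f + β_P × MRP = 4.37% + 1.2666 × 3.80% = 9.18%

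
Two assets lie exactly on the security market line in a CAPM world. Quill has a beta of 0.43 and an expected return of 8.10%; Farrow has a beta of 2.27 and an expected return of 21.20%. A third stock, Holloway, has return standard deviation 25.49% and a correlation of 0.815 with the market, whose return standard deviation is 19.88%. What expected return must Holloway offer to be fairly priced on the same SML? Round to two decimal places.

12.48%

MRP = (21.20% − 8.10%) / (2.27 − 0.43) = 7.1196%
R_f = 8.10% − 0.43 × 7.1196% = 5.0386%
β_Holloway = ρ·σ_i/σ_m = 0.815 × 25.49 / 19.88 = 1.0450
E(R_Holloway) = R_f + β × MRP = 5.0386% + 1.0450 × 7.1196% = 12.48%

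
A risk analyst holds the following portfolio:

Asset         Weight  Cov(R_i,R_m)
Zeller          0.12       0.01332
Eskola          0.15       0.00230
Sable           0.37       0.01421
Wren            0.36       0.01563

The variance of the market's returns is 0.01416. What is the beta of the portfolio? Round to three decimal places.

β_Zeller = 0.01332 / 0.01416 = 0.9407
β_Eskola = 0.00230 / 0.01416 = 0.1624
β_Sable = 0.01421 / 0.01416 = 1.0035
β_Wren = 0.01563 / 0.01416 = 1.1038
β_P = Σ w_i β_i = 0.12×0.9407 + 0.15×0.1624 + 0.37×1.0035 + 0.36×1.1038 = 0.9059

0.906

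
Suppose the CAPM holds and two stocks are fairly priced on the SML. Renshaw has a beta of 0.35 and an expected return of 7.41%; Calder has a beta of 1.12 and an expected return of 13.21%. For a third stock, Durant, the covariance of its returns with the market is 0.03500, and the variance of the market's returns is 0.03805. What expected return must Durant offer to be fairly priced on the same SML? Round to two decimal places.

11.70%

MRP = (13.21% − 7.41%) / (1.12 − 0.35) = 7.5325%
R_f = 7.41% − 0.35 × 7.5325% = 4.7736%
β_Durant = Cov / Var(R_m) = 0.03500 / 0.03805 = 0.9198
E(R_Durant) = R_f + β × MRP = 4.7736% + 0.9198 × 7.5325% = 11.70%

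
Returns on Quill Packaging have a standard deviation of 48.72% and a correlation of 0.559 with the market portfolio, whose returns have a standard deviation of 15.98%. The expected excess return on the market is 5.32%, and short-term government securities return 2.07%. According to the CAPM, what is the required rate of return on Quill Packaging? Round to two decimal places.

11.14%

β = ρ × σ_i / σ_m = 0.559 × 48.72% / 15.98% = 1.7043
E(R) = 2.07% + 1.7043 × 5.32% = 11.14%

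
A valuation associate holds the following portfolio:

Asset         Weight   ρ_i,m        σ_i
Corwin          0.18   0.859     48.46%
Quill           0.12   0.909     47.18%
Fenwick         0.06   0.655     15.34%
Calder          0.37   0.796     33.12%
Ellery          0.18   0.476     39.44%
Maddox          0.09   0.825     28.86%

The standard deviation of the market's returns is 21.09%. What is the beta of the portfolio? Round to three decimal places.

1.352

β_Corwin = 0.859 × 48.46% / 21.09% = 1.9738
β_Quill = 0.909 × 47.18% / 21.09% = 2.0335
β_Fenwick = 0.655 × 15.34% / 21.09% = 0.4764
β_Calder = 0.796 × 33.12% / 21.09% = 1.2500
β_Ellery = 0.476 × 39.44% / 21.09% = 0.8902
β_Maddox = 0.825 × 28.86% / 21.09% = 1.1289
β_P = Σ w_i β_i = 0.18×1.9738 + 0.12×2.0335 + 0.06×0.4764 + 0.37×1.2500 + 0.18×0.8902 + 0.09×1.1289 = 1.3522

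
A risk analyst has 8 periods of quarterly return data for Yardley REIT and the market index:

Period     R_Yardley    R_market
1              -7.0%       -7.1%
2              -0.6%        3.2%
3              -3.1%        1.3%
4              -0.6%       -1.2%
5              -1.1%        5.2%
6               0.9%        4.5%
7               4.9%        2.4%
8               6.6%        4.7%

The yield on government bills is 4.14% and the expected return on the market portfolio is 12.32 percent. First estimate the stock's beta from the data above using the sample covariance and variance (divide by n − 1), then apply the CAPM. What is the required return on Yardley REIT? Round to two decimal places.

10.08%

Mean R_i = (-7.0 − 0.6 − 3.1 − 0.6 − 1.1 + 0.9 + 4.9 + 6.6) / 8 = 0.0000%
Mean R_m = (-7.1 + 3.2 + 1.3 − 1.2 + 5.2 + 4.5 + 2.4 + 4.7) / 8 = 1.6250%
Σ(R_i − R̄_i)(R_m − R̄_m) = 85.5800  ⇒  Cov = 85.5800 / 7 = 12.2257
Σ(R_m − R̄_m)² = 117.7950  ⇒  Var(R_m) = 117.7950 / 7 = 16.8279
β = Cov / Var(R_m) = 12.2257 / 16.8279 = 0.7265
MRP = 12.32% − 4.14% = 8.18%
E(R) = R_f + β × MRP = 4.14% + 0.7265 × 8.18% = 10.08%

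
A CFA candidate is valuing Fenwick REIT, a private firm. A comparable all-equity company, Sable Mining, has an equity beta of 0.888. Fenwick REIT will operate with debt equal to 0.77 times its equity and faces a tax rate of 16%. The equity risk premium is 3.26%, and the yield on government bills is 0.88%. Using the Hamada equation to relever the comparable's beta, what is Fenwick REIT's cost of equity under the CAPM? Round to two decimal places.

5.65%

β_L = β_U × [1 + (1 − t)(D/E)] = 0.888 × [1 + (1 − 0.16) × 0.77]
    = 0.888 × [1 + 0.84 × 0.77] = 0.888 × 1.6468 = 1.4624
E(R) = R_f + β_L × MRP = 0.88% + 1.4624 × 3.26% = 5.65%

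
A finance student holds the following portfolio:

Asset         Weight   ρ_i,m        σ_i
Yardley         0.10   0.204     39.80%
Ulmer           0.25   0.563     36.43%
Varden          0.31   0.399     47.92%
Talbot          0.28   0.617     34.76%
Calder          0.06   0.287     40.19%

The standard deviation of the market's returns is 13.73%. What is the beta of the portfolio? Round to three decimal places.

1.352

β_Yardley = 0.204 × 39.80% / 13.73% = 0.5913
β_Ulmer = 0.563 × 36.43% / 13.73% = 1.4938
β_Varden = 0.399 × 47.92% / 13.73% = 1.3926
β_Talbot = 0.617 × 34.76% / 13.73% = 1.5620
β_Calder = 0.287 × 40.19% / 13.73% = 0.8401
β_P = Σ w_i β_i = 0.10×0.5913 + 0.25×1.4938 + 0.31×1.3926 + 0.28×1.5620 + 0.06×0.8401 = 1.3521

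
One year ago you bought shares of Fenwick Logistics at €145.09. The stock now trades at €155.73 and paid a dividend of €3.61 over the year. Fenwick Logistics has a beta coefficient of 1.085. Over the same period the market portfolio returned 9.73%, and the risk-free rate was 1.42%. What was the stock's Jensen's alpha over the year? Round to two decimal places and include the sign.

-0.61%

Realised HPR = (P1 + D1 − P0) / P0 = (155.73 + 3.61 − 145.09) / 145.09 = 14.25 / 145.09 = 9.8215%
MRP = 9.73% − 1.42% = 8.31%
CAPM required = R_f + β·MRP = 1.42% + 1.085 × 8.31% = 10.43635%
α = realised − required = 9.8215% − 10.43635% = -0.61%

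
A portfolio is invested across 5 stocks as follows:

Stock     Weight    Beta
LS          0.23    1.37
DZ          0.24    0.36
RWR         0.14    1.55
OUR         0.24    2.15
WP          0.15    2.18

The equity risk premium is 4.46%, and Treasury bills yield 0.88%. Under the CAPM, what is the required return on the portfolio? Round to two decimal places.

7.40%

β_P = Σ w_i β_i = 0.23×1.37 + 0.24×0.36 + 0.14×1.55 + 0.24×2.15 + 0.15×2.18 = 1.4615
E(R_P) = R_f + β_P × MRP = 0.88% + 1.4615 × 4.46% = 7.40%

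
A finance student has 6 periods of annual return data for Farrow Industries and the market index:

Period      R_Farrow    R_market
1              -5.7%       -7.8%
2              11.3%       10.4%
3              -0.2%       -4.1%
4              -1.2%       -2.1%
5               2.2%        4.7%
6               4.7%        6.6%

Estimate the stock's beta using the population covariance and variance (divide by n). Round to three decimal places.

0.782

Mean R_i = (-5.7 + 11.3 − 0.2 − 1.2 + 2.2 + 4.7) / 6 = 1.8500%
Mean R_m = (-7.8 + 10.4 − 4.1 − 2.1 + 4.7 + 6.6) / 6 = 1.2833%
Σ(R_i − R̄_i)(R_m − R̄_m) = 192.4350  ⇒  Cov = 192.4350 / 6 = 32.0725
Σ(R_m − R̄_m)² = 245.9883  ⇒  Var(R_m) = 245.9883 / 6 = 40.9981
β = Cov / Var(R_m) = 32.0725 / 40.9981 = 0.7823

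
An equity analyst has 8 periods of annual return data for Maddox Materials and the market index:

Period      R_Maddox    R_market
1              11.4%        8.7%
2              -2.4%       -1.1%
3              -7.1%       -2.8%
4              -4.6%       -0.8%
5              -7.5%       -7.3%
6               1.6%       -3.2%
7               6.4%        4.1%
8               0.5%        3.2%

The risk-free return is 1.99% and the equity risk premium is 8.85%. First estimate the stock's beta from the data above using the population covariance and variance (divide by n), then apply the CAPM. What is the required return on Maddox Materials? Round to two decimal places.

Mean R_i = (11.4 − 2.4 − 7.1 − 4.6 − 7.5 + 1.6 + 6.4 + 0.5) / 8 = -0.2125%
Mean R_m = (8.7 − 1.1 − 2.8 − 0.8 − 7.3 − 3.2 + 4.1 + 3.2) / 8 = 0.1000%
Σ(R_i − R̄_i)(R_m − R̄_m) = 203.0200  ⇒  Cov = 203.0200 / 8 = 25.3775
Σ(R_m − R̄_m)² = 175.8800  ⇒  Var(R_m) = 175.8800 / 8 = 21.9850
β = Cov / Var(R_m) = 25.3775 / 21.9850 = 1.1543
E(R) = R_f + β × MRP = 1.99% + 1.1543 × 8.85% = 12.21%

12.21%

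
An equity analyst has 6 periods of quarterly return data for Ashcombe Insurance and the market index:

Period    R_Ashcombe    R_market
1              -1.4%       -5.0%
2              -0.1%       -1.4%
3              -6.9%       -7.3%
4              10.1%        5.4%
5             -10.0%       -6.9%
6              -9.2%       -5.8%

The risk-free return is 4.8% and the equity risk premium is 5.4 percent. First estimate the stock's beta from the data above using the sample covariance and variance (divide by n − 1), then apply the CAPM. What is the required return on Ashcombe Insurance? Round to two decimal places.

12.78%

Mean R_i = (-1.4 − 0.1 − 6.9 + 10.1 − 10.0 − 9.2) / 6 = -2.9167%
Mean R_m = (-5.0 − 1.4 − 7.3 + 5.4 − 6.9 − 5.8) / 6 = -3.5000%
Σ(R_i − R̄_i)(R_m − R̄_m) = 173.1600  ⇒  Cov = 173.1600 / 5 = 34.6320
Σ(R_m − R̄_m)² = 117.1600  ⇒  Var(R_m) = 117.1600 / 5 = 23.4320
β = Cov / Var(R_m) = 34.6320 / 23.4320 = 1.4780
E(R) = R_f + β × MRP = 4.8% + 1.4780 × 5.4% = 12.78%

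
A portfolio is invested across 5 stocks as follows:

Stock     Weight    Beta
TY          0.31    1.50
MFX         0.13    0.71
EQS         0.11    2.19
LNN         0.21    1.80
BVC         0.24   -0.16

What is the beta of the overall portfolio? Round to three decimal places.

1.138

β_P = Σ w_i β_i = 0.31×1.50 + 0.13×0.71 + 0.11×2.19 + 0.21×1.80 + 0.24×-0.16 = 1.1378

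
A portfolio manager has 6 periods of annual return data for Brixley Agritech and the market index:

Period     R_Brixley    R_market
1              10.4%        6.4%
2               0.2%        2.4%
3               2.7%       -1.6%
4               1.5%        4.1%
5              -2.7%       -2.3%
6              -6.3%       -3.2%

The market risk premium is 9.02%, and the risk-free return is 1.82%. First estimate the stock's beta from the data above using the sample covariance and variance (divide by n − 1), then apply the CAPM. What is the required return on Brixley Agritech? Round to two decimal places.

Mean R_i = (10.4 + 0.2 + 2.7 + 1.5 − 2.7 − 6.3) / 6 = 0.9667%
Mean R_m = (6.4 + 2.4 − 1.6 + 4.1 − 2.3 − 3.2) / 6 = 0.9667%
Σ(R_i − R̄_i)(R_m − R̄_m) = 89.6333  ⇒  Cov = 89.6333 / 5 = 17.9267
Σ(R_m − R̄_m)² = 76.0133  ⇒  Var(R_m) = 76.0133 / 5 = 15.2027
β = Cov / Var(R_m) = 17.9267 / 15.2027 = 1.1792
E(R) = R_f + β × MRP = 1.82% + 1.1792 × 9.02% = 12.46%

12.46%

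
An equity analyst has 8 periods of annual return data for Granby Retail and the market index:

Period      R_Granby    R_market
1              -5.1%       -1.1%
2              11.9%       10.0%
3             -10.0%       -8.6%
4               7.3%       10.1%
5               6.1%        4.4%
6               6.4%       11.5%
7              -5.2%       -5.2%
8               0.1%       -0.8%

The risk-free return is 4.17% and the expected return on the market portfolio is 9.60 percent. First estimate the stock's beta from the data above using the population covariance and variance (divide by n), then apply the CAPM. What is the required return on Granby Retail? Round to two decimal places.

9.30%

Mean R_i = (-5.1 + 11.9 − 10.0 + 7.3 + 6.1 + 6.4 − 5.2 + 0.1) / 8 = 1.4375%
Mean R_m = (-1.1 + 10.0 − 8.6 + 10.1 + 4.4 + 11.5 − 5.2 − 0.8) / 8 = 2.5375%
Σ(R_i − R̄_i)(R_m − R̄_m) = 382.5588  ⇒  Cov = 382.5588 / 8 = 47.8199
Σ(R_m − R̄_m)² = 404.9588  ⇒  Var(R_m) = 404.9588 / 8 = 50.6199
β = Cov / Var(R_m) = 47.8199 / 50.6199 = 0.9447
MRP = 9.60% − 4.17% = 5.43%
E(R) = R_f + β × MRP = 4.17% + 0.9447 × 5.43% = 9.30%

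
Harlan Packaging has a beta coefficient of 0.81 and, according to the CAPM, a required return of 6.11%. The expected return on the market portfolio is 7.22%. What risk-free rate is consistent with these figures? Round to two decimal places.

E(R) = R_f + β(E(R_m) − R_f) = R_f(1 − β) + β·E(R_m)
6.11% = R_f × (1 − 0.81) + 0.81 × 7.22%
6.11% = R_f × 0.19 + 5.8482%
R_f = (6.11% − 5.8482%) / 0.19 = 1.38%

1.38%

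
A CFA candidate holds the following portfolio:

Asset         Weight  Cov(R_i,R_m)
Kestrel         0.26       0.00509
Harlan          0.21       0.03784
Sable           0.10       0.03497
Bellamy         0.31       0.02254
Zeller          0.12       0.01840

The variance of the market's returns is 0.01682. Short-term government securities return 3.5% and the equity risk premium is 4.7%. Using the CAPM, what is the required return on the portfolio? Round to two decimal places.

β_Kestrel = 0.00509 / 0.01682 = 0.3026
β_Harlan = 0.03784 / 0.01682 = 2.2497
β_Sable = 0.03497 / 0.01682 = 2.0791
β_Bellamy = 0.02254 / 0.01682 = 1.3401
β_Zeller = 0.01840 / 0.01682 = 1.0939
β_P = Σ w_i β_i = 0.26×0.3026 + 0.21×2.2497 + 0.10×2.0791 + 0.31×1.3401 + 0.12×1.0939 = 1.3057
E(R_P) = R_f + β_P × MRP = 3.5% + 1.3057 × 4.7% = 9.64%

9.64%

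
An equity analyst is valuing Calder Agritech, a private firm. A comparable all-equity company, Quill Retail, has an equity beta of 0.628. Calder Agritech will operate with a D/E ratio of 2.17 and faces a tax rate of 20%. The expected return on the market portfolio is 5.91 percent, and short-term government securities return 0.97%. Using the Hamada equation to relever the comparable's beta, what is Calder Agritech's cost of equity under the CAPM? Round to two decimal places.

9.46%

β_L = β_U × [1 + (1 − t)(D/E)] = 0.628 × [1 + (1 − 0.20) × 2.17]
    = 0.628 × [1 + 0.80 × 2.17] = 0.628 × 2.7360 = 1.7182
MRP = 5.91% − 0.97% = 4.94%
E(R) = R_f + β_L × MRP = 0.97% + 1.7182 × 4.94% = 9.46%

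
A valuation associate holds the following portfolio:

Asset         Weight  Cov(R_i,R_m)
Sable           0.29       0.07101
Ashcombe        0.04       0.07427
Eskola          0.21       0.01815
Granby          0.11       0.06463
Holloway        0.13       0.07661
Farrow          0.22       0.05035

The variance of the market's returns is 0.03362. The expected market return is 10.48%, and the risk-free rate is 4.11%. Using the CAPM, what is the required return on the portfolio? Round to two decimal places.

β_Sable = 0.07101 / 0.03362 = 2.1121
β_Ashcombe = 0.07427 / 0.03362 = 2.2091
β_Eskola = 0.01815 / 0.03362 = 0.5399
β_Granby = 0.06463 / 0.03362 = 1.9224
β_Holloway = 0.07661 / 0.03362 = 2.2787
β_Farrow = 0.05035 / 0.03362 = 1.4976
β_P = Σ w_i β_i = 0.29×2.1121 + 0.04×2.2091 + 0.21×0.5399 + 0.11×1.9224 + 0.13×2.2787 + 0.22×1.4976 = 1.6514
MRP = 10.48% − 4.11% = 6.37%
E(R_P) = R_f + β_P × MRP = 4.11% + 1.6514 × 6.37% = 14.63%

14.63%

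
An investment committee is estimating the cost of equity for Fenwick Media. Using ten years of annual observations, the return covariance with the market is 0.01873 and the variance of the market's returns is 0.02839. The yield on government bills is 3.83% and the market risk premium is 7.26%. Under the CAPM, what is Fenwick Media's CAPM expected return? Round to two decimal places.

8.62%

β = Cov(R_i, R_m) / Var(R_m) = 0.01873 / 0.02839 = 0.6597
E(R) = R_f + β × MRP = 3.83% + 0.6597 × 7.26% = 8.62%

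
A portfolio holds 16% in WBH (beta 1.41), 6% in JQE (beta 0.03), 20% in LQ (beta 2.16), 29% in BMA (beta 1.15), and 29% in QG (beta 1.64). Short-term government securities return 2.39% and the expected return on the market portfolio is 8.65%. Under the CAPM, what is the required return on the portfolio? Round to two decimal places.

11.58%

β_P = Σ w_i β_i = 0.16×1.41 + 0.06×0.03 + 0.20×2.16 + 0.29×1.15 + 0.29×1.64 = 1.4685
MRP = 8.65% − 2.39% = 6.26%
E(R_P) = R_f + β_P × MRP = 2.39% + 1.4685 × 6.26% = 11.58%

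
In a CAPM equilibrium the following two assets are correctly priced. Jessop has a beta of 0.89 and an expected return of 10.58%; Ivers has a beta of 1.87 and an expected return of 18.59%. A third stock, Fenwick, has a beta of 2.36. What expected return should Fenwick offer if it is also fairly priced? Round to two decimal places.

22.60%

MRP (SML slope) = (18.59% − 10.58%) / (1.87 − 0.89) = 8.01% / 0.98 = 8.1735%
R_f (intercept) = 10.58% − 0.89 × 8.1735% = 3.3056%
E(R_Fenwick) = R_f + β × MRP = 3.3056% + 2.36 × 8.1735% = 22.60%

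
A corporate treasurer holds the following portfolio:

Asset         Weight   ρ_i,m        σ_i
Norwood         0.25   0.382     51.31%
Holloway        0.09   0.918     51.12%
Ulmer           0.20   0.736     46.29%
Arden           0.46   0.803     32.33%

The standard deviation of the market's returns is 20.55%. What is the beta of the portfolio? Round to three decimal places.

β_Norwood = 0.382 × 51.31% / 20.55% = 0.9538
β_Holloway = 0.918 × 51.12% / 20.55% = 2.2836
β_Ulmer = 0.736 × 46.29% / 20.55% = 1.6579
β_Arden = 0.803 × 32.33% / 20.55% = 1.2633
β_P = Σ w_i β_i = 0.25×0.9538 + 0.09×2.2836 + 0.20×1.6579 + 0.46×1.2633 = 1.3567

1.357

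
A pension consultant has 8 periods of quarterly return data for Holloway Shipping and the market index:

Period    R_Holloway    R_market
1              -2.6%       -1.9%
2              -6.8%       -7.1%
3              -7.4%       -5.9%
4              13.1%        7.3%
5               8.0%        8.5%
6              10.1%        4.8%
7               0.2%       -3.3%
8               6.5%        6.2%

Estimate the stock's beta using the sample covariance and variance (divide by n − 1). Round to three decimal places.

Mean R_i = (-2.6 − 6.8 − 7.4 + 13.1 + 8.0 + 10.1 + 0.2 + 6.5) / 8 = 2.6375%
Mean R_m = (-1.9 − 7.1 − 5.9 + 7.3 + 8.5 + 4.8 − 3.3 + 6.2) / 8 = 1.0750%
Σ(R_i − R̄_i)(R_m − R̄_m) = 325.9475  ⇒  Cov = 325.9475 / 7 = 46.5639
Σ(R_m − R̄_m)² = 277.4950  ⇒  Var(R_m) = 277.4950 / 7 = 39.6421
β = Cov / Var(R_m) = 46.5639 / 39.6421 = 1.1746

1.175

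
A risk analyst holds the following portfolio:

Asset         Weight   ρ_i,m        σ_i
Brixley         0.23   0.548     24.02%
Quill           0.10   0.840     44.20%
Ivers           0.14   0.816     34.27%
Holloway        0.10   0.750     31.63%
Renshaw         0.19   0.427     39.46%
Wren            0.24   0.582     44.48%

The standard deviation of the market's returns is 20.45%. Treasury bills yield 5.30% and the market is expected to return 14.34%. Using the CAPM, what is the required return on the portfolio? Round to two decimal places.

15.22%

β_Brixley = 0.548 × 24.02% / 20.45% = 0.6437
β_Quill = 0.840 × 44.20% / 20.45% = 1.8156
β_Ivers = 0.816 × 34.27% / 20.45% = 1.3674
β_Holloway = 0.750 × 31.63% / 20.45% = 1.1600
β_Renshaw = 0.427 × 39.46% / 20.45% = 0.8239
β_Wren = 0.582 × 44.48% / 20.45% = 1.2659
β_P = Σ w_i β_i = 0.23×0.6437 + 0.10×1.8156 + 0.14×1.3674 + 0.10×1.1600 + 0.19×0.8239 + 0.24×1.2659 = 1.0974
MRP = 14.34% − 5.30% = 9.04%
E(R_P) = R_f + β_P × MRP = 5.30% + 1.0974 × 9.04% = 15.22%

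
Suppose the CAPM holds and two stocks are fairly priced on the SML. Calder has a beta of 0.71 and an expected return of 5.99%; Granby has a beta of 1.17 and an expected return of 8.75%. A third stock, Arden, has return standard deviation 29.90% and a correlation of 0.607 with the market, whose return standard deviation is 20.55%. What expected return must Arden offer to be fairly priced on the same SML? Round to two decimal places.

MRP = (8.75% − 5.99%) / (1.17 − 0.71) = 6.0000%
R_f = 5.99% − 0.71 × 6.0000% = 1.7300%
β_Arden = ρ·σ_i/σ_m = 0.607 × 29.90 / 20.55 = 0.8832
E(R_Arden) = R_f + β × MRP = 1.7300% + 0.8832 × 6.0000% = 7.03%

7.03%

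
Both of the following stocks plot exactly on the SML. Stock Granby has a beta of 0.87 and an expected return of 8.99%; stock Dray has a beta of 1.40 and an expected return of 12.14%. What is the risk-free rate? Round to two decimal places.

3.82%

Both satisfy E(R) = R_f + β·MRP, so the slope of the SML is
MRP = (12.14% − 8.99%) / (1.40 − 0.87) = 3.15% / 0.53 = 5.9434%
R_f = E(R_Granby) − β_Granby·MRP = 8.99% − 0.87 × 5.9434% = 3.8192%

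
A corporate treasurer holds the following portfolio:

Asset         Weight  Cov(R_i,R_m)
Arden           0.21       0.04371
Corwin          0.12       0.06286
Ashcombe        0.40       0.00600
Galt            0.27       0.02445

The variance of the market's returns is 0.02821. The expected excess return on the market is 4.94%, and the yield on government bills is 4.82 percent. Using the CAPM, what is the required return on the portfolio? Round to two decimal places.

β_Arden = 0.04371 / 0.02821 = 1.5495
β_Corwin = 0.06286 / 0.02821 = 2.2283
β_Ashcombe = 0.00600 / 0.02821 = 0.2127
β_Galt = 0.02445 / 0.02821 = 0.8667
β_P = Σ w_i β_i = 0.21×1.5495 + 0.12×2.2283 + 0.40×0.2127 + 0.27×0.8667 = 0.9119
E(R_P) = R_f + β_P × MRP = 4.82% + 0.9119 × 4.94% = 9.32%

9.32%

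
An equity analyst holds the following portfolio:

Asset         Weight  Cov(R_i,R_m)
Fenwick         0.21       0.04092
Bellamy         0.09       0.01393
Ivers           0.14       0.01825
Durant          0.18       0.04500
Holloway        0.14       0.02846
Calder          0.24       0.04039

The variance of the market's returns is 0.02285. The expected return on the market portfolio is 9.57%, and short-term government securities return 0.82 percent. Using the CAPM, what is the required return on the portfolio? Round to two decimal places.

13.91%

β_Fenwick = 0.04092 / 0.02285 = 1.7908
β_Bellamy = 0.01393 / 0.02285 = 0.6096
β_Ivers = 0.01825 / 0.02285 = 0.7987
β_Durant = 0.04500 / 0.02285 = 1.9694
β_Holloway = 0.02846 / 0.02285 = 1.2455
β_Calder = 0.04039 / 0.02285 = 1.7676
β_P = Σ w_i β_i = 0.21×1.7908 + 0.09×0.6096 + 0.14×0.7987 + 0.18×1.9694 + 0.14×1.2455 + 0.24×1.7676 = 1.4958
MRP = 9.57% − 0.82% = 8.75%
E(R_P) = R_f + β_P × MRP = 0.82% + 1.4958 × 8.75% = 13.91%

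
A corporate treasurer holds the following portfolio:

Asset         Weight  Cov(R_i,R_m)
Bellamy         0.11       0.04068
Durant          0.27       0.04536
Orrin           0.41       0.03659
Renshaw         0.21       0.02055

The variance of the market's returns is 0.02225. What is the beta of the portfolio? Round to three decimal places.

1.620

β_Bellamy = 0.04068 / 0.02225 = 1.8283
β_Durant = 0.04536 / 0.02225 = 2.0387
β_Orrin = 0.03659 / 0.02225 = 1.6445
β_Renshaw = 0.02055 / 0.02225 = 0.9236
β_P = Σ w_i β_i = 0.11×1.8283 + 0.27×2.0387 + 0.41×1.6445 + 0.21×0.9236 = 1.6198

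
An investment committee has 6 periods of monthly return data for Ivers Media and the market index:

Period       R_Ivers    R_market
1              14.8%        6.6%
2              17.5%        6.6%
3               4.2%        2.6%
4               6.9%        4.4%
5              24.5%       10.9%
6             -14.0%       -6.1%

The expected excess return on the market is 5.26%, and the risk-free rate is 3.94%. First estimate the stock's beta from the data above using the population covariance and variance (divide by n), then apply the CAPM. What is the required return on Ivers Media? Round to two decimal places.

16.12%

Mean R_i = (14.8 + 17.5 + 4.2 + 6.9 + 24.5 − 14.0) / 6 = 8.9833%
Mean R_m = (6.6 + 6.6 + 2.6 + 4.4 + 10.9 − 6.1) / 6 = 4.1667%
Σ(R_i − R̄_i)(R_m − R̄_m) = 382.3267  ⇒  Cov = 382.3267 / 6 = 63.7211
Σ(R_m − R̄_m)² = 165.0933  ⇒  Var(R_m) = 165.0933 / 6 = 27.5156
β = Cov / Var(R_m) = 63.7211 / 27.5156 = 2.3158
E(R) = R_f + β × MRP = 3.94% + 2.3158 × 5.26% = 16.12%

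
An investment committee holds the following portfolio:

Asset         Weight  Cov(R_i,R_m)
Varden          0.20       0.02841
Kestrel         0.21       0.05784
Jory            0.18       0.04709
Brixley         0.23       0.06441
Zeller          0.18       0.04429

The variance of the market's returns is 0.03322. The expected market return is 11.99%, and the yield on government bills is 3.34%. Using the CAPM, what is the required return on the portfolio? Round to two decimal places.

16.12%

β_Varden = 0.02841 / 0.03322 = 0.8552
β_Kestrel = 0.05784 / 0.03322 = 1.7411
β_Jory = 0.04709 / 0.03322 = 1.4175
β_Brixley = 0.06441 / 0.03322 = 1.9389
β_Zeller = 0.04429 / 0.03322 = 1.3332
β_P = Σ w_i β_i = 0.20×0.8552 + 0.21×1.7411 + 0.18×1.4175 + 0.23×1.9389 + 0.18×1.3332 = 1.4777
MRP = 11.99% − 3.34% = 8.65%
E(R_P) = R_f + β_P × MRP = 3.34% + 1.4777 × 8.65% = 16.12%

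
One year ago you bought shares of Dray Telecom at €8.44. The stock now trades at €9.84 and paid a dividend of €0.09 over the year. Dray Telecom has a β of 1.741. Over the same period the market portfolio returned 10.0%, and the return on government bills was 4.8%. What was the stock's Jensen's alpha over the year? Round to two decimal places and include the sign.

Realised HPR = (P1 + D1 − P0) / P0 = (9.84 + 0.09 − 8.44) / 8.44 = 1.49 / 8.44 = 17.6540%
MRP = 10.0% − 4.8% = 5.20%
CAPM required = R_f + β·MRP = 4.8% + 1.741 × 5.2% = 13.8532%
α = realised − required = 17.6540% − 13.8532% = +3.80%

+3.80%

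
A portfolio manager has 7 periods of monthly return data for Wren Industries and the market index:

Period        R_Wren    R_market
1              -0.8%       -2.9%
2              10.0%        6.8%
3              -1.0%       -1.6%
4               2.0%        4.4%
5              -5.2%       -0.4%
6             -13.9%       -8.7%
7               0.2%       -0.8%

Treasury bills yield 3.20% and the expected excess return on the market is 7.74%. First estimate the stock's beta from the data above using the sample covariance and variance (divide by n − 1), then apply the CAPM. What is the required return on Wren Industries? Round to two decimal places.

Mean R_i = (-0.8 + 10.0 − 1.0 + 2.0 − 5.2 − 13.9 + 0.2) / 7 = -1.2429%
Mean R_m = (-2.9 + 6.8 − 1.6 + 4.4 − 0.4 − 8.7 − 0.8) / 7 = -0.4571%
Σ(R_i − R̄_i)(R_m − R̄_m) = 199.5929  ⇒  Cov = 199.5929 / 6 = 33.2655
Σ(R_m − R̄_m)² = 151.5971  ⇒  Var(R_m) = 151.5971 / 6 = 25.2662
β = Cov / Var(R_m) = 33.2655 / 25.2662 = 1.3166
E(R) = R_f + β × MRP = 3.20% + 1.3166 × 7.74% = 13.39%

13.39%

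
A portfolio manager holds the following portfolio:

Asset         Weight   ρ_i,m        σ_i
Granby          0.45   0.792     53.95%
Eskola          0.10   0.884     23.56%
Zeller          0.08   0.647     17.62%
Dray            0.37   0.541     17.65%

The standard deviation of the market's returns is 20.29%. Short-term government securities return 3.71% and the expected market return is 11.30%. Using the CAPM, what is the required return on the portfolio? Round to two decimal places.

13.34%

β_Granby = 0.792 × 53.95% / 20.29% = 2.1059
β_Eskola = 0.884 × 23.56% / 20.29% = 1.0265
β_Zeller = 0.647 × 17.62% / 20.29% = 0.5619
β_Dray = 0.541 × 17.65% / 20.29% = 0.4706
β_P = Σ w_i β_i = 0.45×2.1059 + 0.10×1.0265 + 0.08×0.5619 + 0.37×0.4706 = 1.2694
MRP = 11.30% − 3.71% = 7.59%
E(R_P) = R_f + β_P × MRP = 3.71% + 1.2694 × 7.59% = 13.34%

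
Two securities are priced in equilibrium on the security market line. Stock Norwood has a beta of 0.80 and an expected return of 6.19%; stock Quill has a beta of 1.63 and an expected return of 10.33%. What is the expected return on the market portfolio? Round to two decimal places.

7.19%

Both satisfy E(R) = R_f + β·MRP, so the slope of the SML is
MRP = (10.33% − 6.19%) / (1.63 − 0.80) = 4.14% / 0.83 = 4.9880%
R_f = E(R_Norwood) − β_Norwood·MRP = 6.19% − 0.80 × 4.9880% = 2.1996%
E(R_m) = R_f + MRP = 2.1996% + 4.9880% = 7.19%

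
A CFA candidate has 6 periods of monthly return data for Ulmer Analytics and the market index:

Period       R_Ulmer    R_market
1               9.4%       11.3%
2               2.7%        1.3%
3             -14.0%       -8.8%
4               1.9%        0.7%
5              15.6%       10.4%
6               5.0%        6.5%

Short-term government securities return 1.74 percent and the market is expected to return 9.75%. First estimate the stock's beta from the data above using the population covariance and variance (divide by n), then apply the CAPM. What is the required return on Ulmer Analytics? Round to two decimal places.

11.86%

Mean R_i = (9.4 + 2.7 − 14.0 + 1.9 + 15.6 + 5.0) / 6 = 3.4333%
Mean R_m = (11.3 + 1.3 − 8.8 + 0.7 + 10.4 + 6.5) / 6 = 3.5667%
Σ(R_i − R̄_i)(R_m − R̄_m) = 355.5267  ⇒  Cov = 355.5267 / 6 = 59.2545
Σ(R_m − R̄_m)² = 281.3933  ⇒  Var(R_m) = 281.3933 / 6 = 46.8989
β = Cov / Var(R_m) = 59.2545 / 46.8989 = 1.2635
MRP = 9.75% − 1.74% = 8.01%
E(R) = R_f + β × MRP = 1.74% + 1.2635 × 8.01% = 11.86%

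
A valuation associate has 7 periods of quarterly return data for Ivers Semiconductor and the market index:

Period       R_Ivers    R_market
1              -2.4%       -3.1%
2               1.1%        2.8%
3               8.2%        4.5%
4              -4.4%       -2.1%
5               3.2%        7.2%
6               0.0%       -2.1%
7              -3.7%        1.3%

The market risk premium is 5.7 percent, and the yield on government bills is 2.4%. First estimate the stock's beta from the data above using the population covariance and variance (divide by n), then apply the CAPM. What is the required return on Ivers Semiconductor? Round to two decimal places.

7.00%

Mean R_i = (-2.4 + 1.1 + 8.2 − 4.4 + 3.2 + 0.0 − 3.7) / 7 = 0.2857%
Mean R_m = (-3.1 + 2.8 + 4.5 − 2.1 + 7.2 − 2.1 + 1.3) / 7 = 1.2143%
Σ(R_i − R̄_i)(R_m − R̄_m) = 72.4614  ⇒  Cov = 72.4614 / 7 = 10.3516
Σ(R_m − R̄_m)² = 89.7286  ⇒  Var(R_m) = 89.7286 / 7 = 12.8184
β = Cov / Var(R_m) = 10.3516 / 12.8184 = 0.8076
E(R) = R_f + β × MRP = 2.4% + 0.8076 × 5.7% = 7.00%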